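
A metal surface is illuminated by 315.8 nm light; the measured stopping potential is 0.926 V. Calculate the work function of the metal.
3.00 eV

The stopping potential gives the maximum kinetic energy: KE_max = eV_s = 0.926 eV

From Einstein's photoelectric equation: KE_max = hc/λ - φ
Rearranging: φ = hc/λ - KE_max

Calculate photon energy:
E_photon = hc/λ = (6.626×10⁻³⁴ J·s)(3×10⁸ m/s) / (315.8×10⁻⁹ m) = 3.9260 eV

Therefore:
φ = 3.9260 - 0.926 = 3.00 eV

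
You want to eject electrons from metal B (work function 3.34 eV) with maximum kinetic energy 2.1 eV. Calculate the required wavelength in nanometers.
227.91 nm

From Einstein's equation: KE_max = hc/λ - φ

Rearranging for λ:
hc/λ = KE_max + φ
λ = hc/(KE_max + φ)

Required photon energy:
E_photon = KE_max + φ = 2.1 + 3.34 = 5.44 eV

Required wavelength:
λ = hc/E_photon = (6.626×10⁻³⁴)(3×10⁸) / (5.44 × 1.602×10⁻¹⁹)
λ = 227.91 nm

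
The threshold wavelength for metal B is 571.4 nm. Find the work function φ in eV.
2.17 eV

At the threshold wavelength, photon energy equals work function:
φ = hc/λ₀

Calculating:
φ = (6.626×10⁻³⁴ J·s)(3×10⁸ m/s) / (571.4×10⁻⁹ m)
φ = 2.17 eV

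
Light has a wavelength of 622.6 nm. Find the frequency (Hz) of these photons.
4.8152e+14 Hz

Using the wave equation: c = fλ

Solving for frequency:
f = c/λ = (3×10⁸ m/s) / (622.6×10⁻⁹ m)
f = 4.8152e+14 Hz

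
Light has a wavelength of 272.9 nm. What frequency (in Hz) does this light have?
1.0985e+15 Hz

Using the wave equation: c = fλ

Solving for frequency:
f = c/λ = (3×10⁸ m/s) / (272.9×10⁻⁹ m)
f = 1.0985e+15 Hz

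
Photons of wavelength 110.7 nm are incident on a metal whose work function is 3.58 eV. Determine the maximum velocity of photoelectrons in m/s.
1.6372e+06 m/s

First, find the maximum kinetic energy:
E_photon = hc/λ = 11.2000 eV
KE_max = E_photon - φ = 11.2000 - 3.58 = 7.6200 eV

Convert to Joules: KE_max = 7.6200 × 1.602×10⁻¹⁹ J = 1.2209e-18 J

Then use KE = ½mv² to find velocity:
v = √(2·KE/m) = √(2 × 1.2209e-18 J / 9.109e-31 kg)
v = 1.6372e+06 m/s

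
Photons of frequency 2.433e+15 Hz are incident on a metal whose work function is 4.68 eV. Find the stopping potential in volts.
5.3821 V

The stopping potential V_s satisfies: eV_s = KE_max

First, find KE_max using Einstein's equation:
E_photon = hf = (6.626×10⁻³⁴ J·s)(2.433e+15 Hz) = 10.0621 eV
KE_max = E_photon - φ = 10.0621 - 4.68 = 5.3821 eV

Since eV_s = KE_max:
V_s = KE_max/e = 5.3821 V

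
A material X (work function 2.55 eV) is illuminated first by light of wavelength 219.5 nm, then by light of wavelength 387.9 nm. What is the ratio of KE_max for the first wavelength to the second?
4.7942

Using Einstein's equation: KE_max = hc/λ - φ

For λ₁ = 219.5 nm:
E₁ = hc/λ₁ = 5.6485 eV
KE₁ = E₁ - φ = 5.6485 - 2.55 = 3.0985 eV

For λ₂ = 387.9 nm:
E₂ = hc/λ₂ = 3.1963 eV
KE₂ = E₂ - φ = 3.1963 - 2.55 = 0.6463 eV

Ratio: KE₁/KE₂ = 3.0985/0.6463 = 4.7942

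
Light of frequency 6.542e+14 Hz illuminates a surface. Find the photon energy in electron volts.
2.7056 eV

Using E = hf:

E = hf = (6.626×10⁻³⁴ J·s)(6.542e+14 Hz)
E = 2.7056 eV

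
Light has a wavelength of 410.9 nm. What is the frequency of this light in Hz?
7.2960e+14 Hz

Using the wave equation: c = fλ

Solving for frequency:
f = c/λ = (3×10⁸ m/s) / (410.9×10⁻⁹ m)
f = 7.2960e+14 Hz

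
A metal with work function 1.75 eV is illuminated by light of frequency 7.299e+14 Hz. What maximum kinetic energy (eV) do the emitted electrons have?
1.2686 eV

Using Einstein's photoelectric equation: KE_max = hf - φ

First, calculate the photon energy:
E_photon = hf = (6.626×10⁻³⁴ J·s)(7.299e+14 Hz)
E_photon = 3.0186 eV

Then, the maximum kinetic energy:
KE_max = E_photon - φ = 3.0186 eV - 1.75 eV = 1.2686 eV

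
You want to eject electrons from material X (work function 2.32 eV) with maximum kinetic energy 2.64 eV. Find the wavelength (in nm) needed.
249.97 nm

From Einstein's equation: KE_max = hc/λ - φ

Rearranging for λ:
hc/λ = KE_max + φ
λ = hc/(KE_max + φ)

Required photon energy:
E_photon = KE_max + φ = 2.64 + 2.32 = 4.96 eV

Required wavelength:
λ = hc/E_photon = (6.626×10⁻³⁴)(3×10⁸) / (4.96 × 1.602×10⁻¹⁹)
λ = 249.97 nm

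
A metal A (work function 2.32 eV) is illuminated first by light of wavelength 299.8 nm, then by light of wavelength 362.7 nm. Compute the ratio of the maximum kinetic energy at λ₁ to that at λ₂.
1.6530

Using Einstein's equation: KE_max = hc/λ - φ

For λ₁ = 299.8 nm:
E₁ = hc/λ₁ = 4.1356 eV
KE₁ = E₁ - φ = 4.1356 - 2.32 = 1.8156 eV

For λ₂ = 362.7 nm:
E₂ = hc/λ₂ = 3.4184 eV
KE₂ = E₂ - φ = 3.4184 - 2.32 = 1.0984 eV

Ratio: KE₁/KE₂ = 1.8156/1.0984 = 1.6530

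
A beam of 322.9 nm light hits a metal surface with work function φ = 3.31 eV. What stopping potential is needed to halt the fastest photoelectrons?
0.5297 V

The stopping potential V_s satisfies: eV_s = KE_max

First, find KE_max using Einstein's equation:
E_photon = hc/λ = 3.8397 eV
KE_max = E_photon - φ = 3.8397 - 3.31 = 0.5297 eV

Since eV_s = KE_max:
V_s = KE_max/e = 0.5297 V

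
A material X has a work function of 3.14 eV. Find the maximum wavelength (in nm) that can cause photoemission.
394.85 nm

The threshold wavelength is when the photon energy equals the work function:
hc/λ₀ = φ

Solving for λ₀:
λ₀ = hc/φ = (6.626×10⁻³⁴ J·s)(3×10⁸ m/s) / (3.14 eV × 1.602×10⁻¹⁹ J/eV)
λ₀ = 394.85 nm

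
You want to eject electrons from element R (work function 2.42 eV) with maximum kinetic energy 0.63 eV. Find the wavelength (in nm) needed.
406.51 nm

From Einstein's equation: KE_max = hc/λ - φ

Rearranging for λ:
hc/λ = KE_max + φ
λ = hc/(KE_max + φ)

Required photon energy:
E_photon = KE_max + φ = 0.63 + 2.42 = 3.05 eV

Required wavelength:
λ = hc/E_photon = (6.626×10⁻³⁴)(3×10⁸) / (3.05 × 1.602×10⁻¹⁹)
λ = 406.51 nm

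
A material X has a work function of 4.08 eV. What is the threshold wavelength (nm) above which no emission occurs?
303.88 nm

The threshold wavelength is when the photon energy equals the work function:
hc/λ₀ = φ

Solving for λ₀:
λ₀ = hc/φ = (6.626×10⁻³⁴ J·s)(3×10⁸ m/s) / (4.08 eV × 1.602×10⁻¹⁹ J/eV)
λ₀ = 303.88 nm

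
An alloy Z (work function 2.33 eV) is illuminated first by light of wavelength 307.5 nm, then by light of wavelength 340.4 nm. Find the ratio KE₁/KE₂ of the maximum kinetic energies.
1.2970

Using Einstein's equation: KE_max = hc/λ - φ

For λ₁ = 307.5 nm:
E₁ = hc/λ₁ = 4.0320 eV
KE₁ = E₁ - φ = 4.0320 - 2.33 = 1.7020 eV

For λ₂ = 340.4 nm:
E₂ = hc/λ₂ = 3.6423 eV
KE₂ = E₂ - φ = 3.6423 - 2.33 = 1.3123 eV

Ratio: KE₁/KE₂ = 1.7020/1.3123 = 1.2970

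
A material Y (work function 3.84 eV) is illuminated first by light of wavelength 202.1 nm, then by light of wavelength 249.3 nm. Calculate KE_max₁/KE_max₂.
2.0249

Using Einstein's equation: KE_max = hc/λ - φ

For λ₁ = 202.1 nm:
E₁ = hc/λ₁ = 6.1348 eV
KE₁ = E₁ - φ = 6.1348 - 3.84 = 2.2948 eV

For λ₂ = 249.3 nm:
E₂ = hc/λ₂ = 4.9733 eV
KE₂ = E₂ - φ = 4.9733 - 3.84 = 1.1333 eV

Ratio: KE₁/KE₂ = 2.2948/1.1333 = 2.0249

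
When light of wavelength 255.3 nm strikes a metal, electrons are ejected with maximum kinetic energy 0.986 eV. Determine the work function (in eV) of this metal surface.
3.87 eV

From Einstein's photoelectric equation: KE_max = hf - φ = hc/λ - φ

Rearranging for φ:
φ = hc/λ - KE_max

Calculate photon energy:
E_photon = hc/λ = 4.8564 eV

Therefore:
φ = 4.8564 - 0.986 = 3.87 eV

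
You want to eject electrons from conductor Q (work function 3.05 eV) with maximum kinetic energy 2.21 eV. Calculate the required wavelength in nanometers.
235.71 nm

From Einstein's equation: KE_max = hc/λ - φ

Rearranging for λ:
hc/λ = KE_max + φ
λ = hc/(KE_max + φ)

Required photon energy:
E_photon = KE_max + φ = 2.21 + 3.05 = 5.26 eV

Required wavelength:
λ = hc/E_photon = (6.626×10⁻³⁴)(3×10⁸) / (5.26 × 1.602×10⁻¹⁹)
λ = 235.71 nm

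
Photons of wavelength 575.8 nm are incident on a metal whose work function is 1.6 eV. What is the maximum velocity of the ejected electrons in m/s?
4.4115e+05 m/s

First, find the maximum kinetic energy:
E_photon = hc/λ = 2.1533 eV
KE_max = E_photon - φ = 2.1533 - 1.6 = 0.5533 eV

Convert to Joules: KE_max = 0.5533 × 1.602×10⁻¹⁹ J = 8.8641e-20 J

Then use KE = ½mv² to find velocity:
v = √(2·KE/m) = √(2 × 8.8641e-20 J / 9.109e-31 kg)
v = 4.4115e+05 m/s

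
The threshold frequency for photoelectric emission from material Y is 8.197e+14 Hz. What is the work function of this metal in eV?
3.39 eV

At the threshold frequency, photon energy equals work function:
φ = hf₀

Calculating:
φ = (6.626×10⁻³⁴ J·s)(8.197e+14 Hz)
φ = 3.39 eV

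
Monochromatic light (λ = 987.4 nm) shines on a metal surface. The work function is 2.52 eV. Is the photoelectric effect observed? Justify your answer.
No

For photoemission, the photon energy must exceed the work function.

Photon energy: E = hc/λ = 1.2557 eV
Work function: φ = 2.52 eV

Since E_photon (1.2557 eV) < φ (2.52 eV), photoemission will NOT occur.
The threshold wavelength is λ₀ = hc/φ = 492.0 nm.
Since 987.4 nm > 492.0 nm, the photons lack sufficient energy.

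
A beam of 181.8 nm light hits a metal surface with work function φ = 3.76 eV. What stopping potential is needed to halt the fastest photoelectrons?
3.0598 V

The stopping potential V_s satisfies: eV_s = KE_max

First, find KE_max using Einstein's equation:
E_photon = hc/λ = 6.8198 eV
KE_max = E_photon - φ = 6.8198 - 3.76 = 3.0598 eV

Since eV_s = KE_max:
V_s = KE_max/e = 3.0598 V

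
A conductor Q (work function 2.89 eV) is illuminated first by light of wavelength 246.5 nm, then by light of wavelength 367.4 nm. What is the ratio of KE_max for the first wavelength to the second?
4.4152

Using Einstein's equation: KE_max = hc/λ - φ

For λ₁ = 246.5 nm:
E₁ = hc/λ₁ = 5.0298 eV
KE₁ = E₁ - φ = 5.0298 - 2.89 = 2.1398 eV

For λ₂ = 367.4 nm:
E₂ = hc/λ₂ = 3.3746 eV
KE₂ = E₂ - φ = 3.3746 - 2.89 = 0.4846 eV

Ratio: KE₁/KE₂ = 2.1398/0.4846 = 4.4152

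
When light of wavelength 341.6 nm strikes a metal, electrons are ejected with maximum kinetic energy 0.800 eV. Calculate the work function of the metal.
2.83 eV

From Einstein's photoelectric equation: KE_max = hf - φ = hc/λ - φ

Rearranging for φ:
φ = hc/λ - KE_max

Calculate photon energy:
E_photon = hc/λ = 3.6295 eV

Therefore:
φ = 3.6295 - 0.800 = 2.83 eV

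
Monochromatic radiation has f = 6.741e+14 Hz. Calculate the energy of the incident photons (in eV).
2.7879 eV

Using E = hf:

E = hf = (6.626×10⁻³⁴ J·s)(6.741e+14 Hz)
E = 2.7879 eV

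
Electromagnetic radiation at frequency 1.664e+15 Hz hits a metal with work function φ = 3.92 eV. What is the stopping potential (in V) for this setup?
2.9618 V

The stopping potential V_s satisfies: eV_s = KE_max

First, find KE_max using Einstein's equation:
E_photon = hf = (6.626×10⁻³⁴ J·s)(1.664e+15 Hz) = 6.8818 eV
KE_max = E_photon - φ = 6.8818 - 3.92 = 2.9618 eV

Since eV_s = KE_max:
V_s = KE_max/e = 2.9618 V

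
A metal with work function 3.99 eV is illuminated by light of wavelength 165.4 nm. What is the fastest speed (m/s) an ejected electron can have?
1.1105e+06 m/s

First, find the maximum kinetic energy:
E_photon = hc/λ = 7.4960 eV
KE_max = E_photon - φ = 7.4960 - 3.99 = 3.5060 eV

Convert to Joules: KE_max = 3.5060 × 1.602×10⁻¹⁹ J = 5.6173e-19 J

Then use KE = ½mv² to find velocity:
v = √(2·KE/m) = √(2 × 5.6173e-19 J / 9.109e-31 kg)
v = 1.1105e+06 m/s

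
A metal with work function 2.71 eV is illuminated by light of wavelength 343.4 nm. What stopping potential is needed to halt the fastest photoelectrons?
0.9005 V

The stopping potential V_s satisfies: eV_s = KE_max

First, find KE_max using Einstein's equation:
E_photon = hc/λ = 3.6105 eV
KE_max = E_photon - φ = 3.6105 - 2.71 = 0.9005 eV

Since eV_s = KE_max:
V_s = KE_max/e = 0.9005 V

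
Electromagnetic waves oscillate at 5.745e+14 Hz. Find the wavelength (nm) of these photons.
521.83 nm

Using the wave equation: c = fλ

Solving for wavelength:
λ = c/f = (3×10⁸ m/s) / (5.745e+14 Hz)
λ = 521.83 nm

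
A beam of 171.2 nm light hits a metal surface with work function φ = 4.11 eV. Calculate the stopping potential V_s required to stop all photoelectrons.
3.1321 V

The stopping potential V_s satisfies: eV_s = KE_max

First, find KE_max using Einstein's equation:
E_photon = hc/λ = 7.2421 eV
KE_max = E_photon - φ = 7.2421 - 4.11 = 3.1321 eV

Since eV_s = KE_max:
V_s = KE_max/e = 3.1321 V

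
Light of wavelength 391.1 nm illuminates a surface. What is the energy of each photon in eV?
3.1701 eV

Using E = hf = hc/λ:

E = hc/λ = (6.626×10⁻³⁴ J·s)(3×10⁸ m/s) / (391.1×10⁻⁹ m)
E = 3.1701 eV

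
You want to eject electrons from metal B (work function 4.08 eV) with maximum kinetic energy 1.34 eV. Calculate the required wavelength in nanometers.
228.75 nm

From Einstein's equation: KE_max = hc/λ - φ

Rearranging for λ:
hc/λ = KE_max + φ
λ = hc/(KE_max + φ)

Required photon energy:
E_photon = KE_max + φ = 1.34 + 4.08 = 5.42 eV

Required wavelength:
λ = hc/E_photon = (6.626×10⁻³⁴)(3×10⁸) / (5.42 × 1.602×10⁻¹⁹)
λ = 228.75 nm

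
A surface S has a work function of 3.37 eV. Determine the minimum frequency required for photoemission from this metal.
8.1486e+14 Hz

The threshold frequency is when the photon energy equals the work function:
hf₀ = φ

Solving for f₀:
f₀ = φ/h = (3.37 eV × 1.602×10⁻¹⁹ J/eV) / (6.626×10⁻³⁴ J·s)
f₀ = 8.1486e+14 Hz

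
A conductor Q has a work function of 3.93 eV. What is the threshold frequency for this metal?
9.5027e+14 Hz

The threshold frequency is when the photon energy equals the work function:
hf₀ = φ

Solving for f₀:
f₀ = φ/h = (3.93 eV × 1.602×10⁻¹⁹ J/eV) / (6.626×10⁻³⁴ J·s)
f₀ = 9.5027e+14 Hz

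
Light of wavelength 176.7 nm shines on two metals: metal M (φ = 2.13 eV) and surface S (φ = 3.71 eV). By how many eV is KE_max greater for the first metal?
1.5800 eV

Using KE_max = hc/λ - φ for each metal:

Photon energy: E = hc/λ = 7.0166 eV

For metal M (φ₁ = 2.13 eV):
KE₁ = E - φ₁ = 7.0166 - 2.13 = 4.8866 eV

For surface S (φ₂ = 3.71 eV):
KE₂ = E - φ₂ = 7.0166 - 3.71 = 3.3066 eV

Difference:
ΔKE = KE₁ - KE₂ = 4.8866 - 3.3066 = 1.5800 eV

Note: The difference equals the difference in work functions: 3.71 - 2.13 = 1.58 eV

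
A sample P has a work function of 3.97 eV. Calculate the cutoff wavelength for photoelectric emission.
312.30 nm

The threshold wavelength is when the photon energy equals the work function:
hc/λ₀ = φ

Solving for λ₀:
λ₀ = hc/φ = (6.626×10⁻³⁴ J·s)(3×10⁸ m/s) / (3.97 eV × 1.602×10⁻¹⁹ J/eV)
λ₀ = 312.30 nm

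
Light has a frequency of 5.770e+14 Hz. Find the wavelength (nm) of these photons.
519.57 nm

Using the wave equation: c = fλ

Solving for wavelength:
λ = c/f = (3×10⁸ m/s) / (5.770e+14 Hz)
λ = 519.57 nm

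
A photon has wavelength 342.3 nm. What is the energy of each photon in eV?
3.6221 eV

Using E = hf = hc/λ:

E = hc/λ = (6.626×10⁻³⁴ J·s)(3×10⁸ m/s) / (342.3×10⁻⁹ m)
E = 3.6221 eV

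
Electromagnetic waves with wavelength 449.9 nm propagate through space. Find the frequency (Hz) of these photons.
6.6635e+14 Hz

Using the wave equation: c = fλ

Solving for frequency:
f = c/λ = (3×10⁸ m/s) / (449.9×10⁻⁹ m)
f = 6.6635e+14 Hz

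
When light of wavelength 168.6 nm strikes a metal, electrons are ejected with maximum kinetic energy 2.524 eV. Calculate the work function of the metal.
4.83 eV

From Einstein's photoelectric equation: KE_max = hf - φ = hc/λ - φ

Rearranging for φ:
φ = hc/λ - KE_max

Calculate photon energy:
E_photon = hc/λ = 7.3537 eV

Therefore:
φ = 7.3537 - 2.524 = 4.83 eV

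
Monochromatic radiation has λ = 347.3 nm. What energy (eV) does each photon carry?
3.5699 eV

Using E = hf = hc/λ:

E = hc/λ = (6.626×10⁻³⁴ J·s)(3×10⁸ m/s) / (347.3×10⁻⁹ m)
E = 3.5699 eV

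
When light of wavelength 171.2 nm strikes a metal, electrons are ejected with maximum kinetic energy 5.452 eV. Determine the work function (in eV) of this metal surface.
1.79 eV

From Einstein's photoelectric equation: KE_max = hf - φ = hc/λ - φ

Rearranging for φ:
φ = hc/λ - KE_max

Calculate photon energy:
E_photon = hc/λ = 7.2421 eV

Therefore:
φ = 7.2421 - 5.452 = 1.79 eV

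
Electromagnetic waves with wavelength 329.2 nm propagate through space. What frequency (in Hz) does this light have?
9.1067e+14 Hz

Using the wave equation: c = fλ

Solving for frequency:
f = c/λ = (3×10⁸ m/s) / (329.2×10⁻⁹ m)
f = 9.1067e+14 Hz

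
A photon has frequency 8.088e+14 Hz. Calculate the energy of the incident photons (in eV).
3.3449 eV

Using E = hf:

E = hf = (6.626×10⁻³⁴ J·s)(8.088e+14 Hz)
E = 3.3449 eV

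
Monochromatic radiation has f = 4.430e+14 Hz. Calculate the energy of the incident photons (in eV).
1.8321 eV

Using E = hf:

E = hf = (6.626×10⁻³⁴ J·s)(4.430e+14 Hz)
E = 1.8321 eV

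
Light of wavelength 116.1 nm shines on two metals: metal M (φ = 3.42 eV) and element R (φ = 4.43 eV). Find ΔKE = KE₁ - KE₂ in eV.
1.0100 eV

Using KE_max = hc/λ - φ for each metal:

Photon energy: E = hc/λ = 10.6791 eV

For metal M (φ₁ = 3.42 eV):
KE₁ = E - φ₁ = 10.6791 - 3.42 = 7.2591 eV

For element R (φ₂ = 4.43 eV):
KE₂ = E - φ₂ = 10.6791 - 4.43 = 6.2491 eV

Difference:
ΔKE = KE₁ - KE₂ = 7.2591 - 6.2491 = 1.0100 eV

Note: The difference equals the difference in work functions: 4.43 - 3.42 = 1.01 eV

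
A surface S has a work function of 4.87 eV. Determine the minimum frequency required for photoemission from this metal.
1.1776e+15 Hz

The threshold frequency is when the photon energy equals the work function:
hf₀ = φ

Solving for f₀:
f₀ = φ/h = (4.87 eV × 1.602×10⁻¹⁹ J/eV) / (6.626×10⁻³⁴ J·s)
f₀ = 1.1776e+15 Hz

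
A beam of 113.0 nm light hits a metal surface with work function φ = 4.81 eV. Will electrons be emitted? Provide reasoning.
Yes

For photoemission, the photon energy must exceed the work function.

Photon energy: E = hc/λ = 10.9721 eV
Work function: φ = 4.81 eV

Since E_photon (10.9721 eV) > φ (4.81 eV), photoemission WILL occur.
The threshold wavelength is λ₀ = hc/φ = 257.8 nm.
Since 113.0 nm < 257.8 nm, the light has sufficient energy.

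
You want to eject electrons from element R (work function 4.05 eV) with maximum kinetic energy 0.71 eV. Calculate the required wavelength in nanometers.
260.47 nm

From Einstein's equation: KE_max = hc/λ - φ

Rearranging for λ:
hc/λ = KE_max + φ
λ = hc/(KE_max + φ)

Required photon energy:
E_photon = KE_max + φ = 0.71 + 4.05 = 4.76 eV

Required wavelength:
λ = hc/E_photon = (6.626×10⁻³⁴)(3×10⁸) / (4.76 × 1.602×10⁻¹⁹)
λ = 260.47 nm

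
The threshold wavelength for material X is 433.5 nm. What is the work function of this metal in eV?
2.86 eV

At the threshold wavelength, photon energy equals work function:
φ = hc/λ₀

Calculating:
φ = (6.626×10⁻³⁴ J·s)(3×10⁸ m/s) / (433.5×10⁻⁹ m)
φ = 2.86 eV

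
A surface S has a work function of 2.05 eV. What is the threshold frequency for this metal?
4.9569e+14 Hz

The threshold frequency is when the photon energy equals the work function:
hf₀ = φ

Solving for f₀:
f₀ = φ/h = (2.05 eV × 1.602×10⁻¹⁹ J/eV) / (6.626×10⁻³⁴ J·s)
f₀ = 4.9569e+14 Hz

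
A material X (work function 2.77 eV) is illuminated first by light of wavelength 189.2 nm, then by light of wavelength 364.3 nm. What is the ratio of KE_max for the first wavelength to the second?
5.9731

Using Einstein's equation: KE_max = hc/λ - φ

For λ₁ = 189.2 nm:
E₁ = hc/λ₁ = 6.5531 eV
KE₁ = E₁ - φ = 6.5531 - 2.77 = 3.7831 eV

For λ₂ = 364.3 nm:
E₂ = hc/λ₂ = 3.4034 eV
KE₂ = E₂ - φ = 3.4034 - 2.77 = 0.6334 eV

Ratio: KE₁/KE₂ = 3.7831/0.6334 = 5.9731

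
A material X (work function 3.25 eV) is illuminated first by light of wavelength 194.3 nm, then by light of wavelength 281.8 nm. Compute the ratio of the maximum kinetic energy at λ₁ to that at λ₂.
2.7233

Using Einstein's equation: KE_max = hc/λ - φ

For λ₁ = 194.3 nm:
E₁ = hc/λ₁ = 6.3811 eV
KE₁ = E₁ - φ = 6.3811 - 3.25 = 3.1311 eV

For λ₂ = 281.8 nm:
E₂ = hc/λ₂ = 4.3997 eV
KE₂ = E₂ - φ = 4.3997 - 3.25 = 1.1497 eV

Ratio: KE₁/KE₂ = 3.1311/1.1497 = 2.7233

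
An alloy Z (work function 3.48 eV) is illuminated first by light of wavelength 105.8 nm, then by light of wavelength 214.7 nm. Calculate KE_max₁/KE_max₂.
3.5902

Using Einstein's equation: KE_max = hc/λ - φ

For λ₁ = 105.8 nm:
E₁ = hc/λ₁ = 11.7187 eV
KE₁ = E₁ - φ = 11.7187 - 3.48 = 8.2387 eV

For λ₂ = 214.7 nm:
E₂ = hc/λ₂ = 5.7748 eV
KE₂ = E₂ - φ = 5.7748 - 3.48 = 2.2948 eV

Ratio: KE₁/KE₂ = 8.2387/2.2948 = 3.5902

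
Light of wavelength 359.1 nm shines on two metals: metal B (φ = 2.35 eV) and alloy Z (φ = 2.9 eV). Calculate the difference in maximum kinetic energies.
0.5500 eV

Using KE_max = hc/λ - φ for each metal:

Photon energy: E = hc/λ = 3.4526 eV

For metal B (φ₁ = 2.35 eV):
KE₁ = E - φ₁ = 3.4526 - 2.35 = 1.1026 eV

For alloy Z (φ₂ = 2.9 eV):
KE₂ = E - φ₂ = 3.4526 - 2.9 = 0.5526 eV

Difference:
ΔKE = KE₁ - KE₂ = 1.1026 - 0.5526 = 0.5500 eV

Note: The difference equals the difference in work functions: 2.9 - 2.35 = 0.55 eV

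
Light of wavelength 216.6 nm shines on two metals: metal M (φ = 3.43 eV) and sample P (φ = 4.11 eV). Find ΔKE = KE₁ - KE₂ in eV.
0.6800 eV

Using KE_max = hc/λ - φ for each metal:

Photon energy: E = hc/λ = 5.7241 eV

For metal M (φ₁ = 3.43 eV):
KE₁ = E - φ₁ = 5.7241 - 3.43 = 2.2941 eV

For sample P (φ₂ = 4.11 eV):
KE₂ = E - φ₂ = 5.7241 - 4.11 = 1.6141 eV

Difference:
ΔKE = KE₁ - KE₂ = 2.2941 - 1.6141 = 0.6800 eV

Note: The difference equals the difference in work functions: 4.11 - 3.43 = 0.68 eV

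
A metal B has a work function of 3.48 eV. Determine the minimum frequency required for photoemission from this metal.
8.4146e+14 Hz

The threshold frequency is when the photon energy equals the work function:
hf₀ = φ

Solving for f₀:
f₀ = φ/h = (3.48 eV × 1.602×10⁻¹⁹ J/eV) / (6.626×10⁻³⁴ J·s)
f₀ = 8.4146e+14 Hz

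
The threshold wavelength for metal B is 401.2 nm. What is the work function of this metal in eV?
3.09 eV

At the threshold wavelength, photon energy equals work function:
φ = hc/λ₀

Calculating:
φ = (6.626×10⁻³⁴ J·s)(3×10⁸ m/s) / (401.2×10⁻⁹ m)
φ = 3.09 eV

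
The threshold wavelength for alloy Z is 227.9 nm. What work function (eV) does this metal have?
5.44 eV

At the threshold wavelength, photon energy equals work function:
φ = hc/λ₀

Calculating:
φ = (6.626×10⁻³⁴ J·s)(3×10⁸ m/s) / (227.9×10⁻⁹ m)
φ = 5.44 eV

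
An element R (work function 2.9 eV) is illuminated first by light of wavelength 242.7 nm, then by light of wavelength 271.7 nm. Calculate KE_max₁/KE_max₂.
1.3278

Using Einstein's equation: KE_max = hc/λ - φ

For λ₁ = 242.7 nm:
E₁ = hc/λ₁ = 5.1085 eV
KE₁ = E₁ - φ = 5.1085 - 2.9 = 2.2085 eV

For λ₂ = 271.7 nm:
E₂ = hc/λ₂ = 4.5633 eV
KE₂ = E₂ - φ = 4.5633 - 2.9 = 1.6633 eV

Ratio: KE₁/KE₂ = 2.2085/1.6633 = 1.3278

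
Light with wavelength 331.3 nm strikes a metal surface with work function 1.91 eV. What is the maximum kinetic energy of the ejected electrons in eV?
1.8324 eV

Using Einstein's photoelectric equation: KE_max = hf - φ = hc/λ - φ

First, calculate the photon energy:
E_photon = hc/λ = (6.626×10⁻³⁴ J·s)(3×10⁸ m/s) / (331.3×10⁻⁹ m)
E_photon = 3.7424 eV

Then, the maximum kinetic energy:
KE_max = E_photon - φ = 3.7424 eV - 1.91 eV = 1.8324 eV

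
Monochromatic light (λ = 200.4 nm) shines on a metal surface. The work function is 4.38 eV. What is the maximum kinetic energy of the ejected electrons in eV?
1.8068 eV

Using Einstein's photoelectric equation: KE_max = hf - φ = hc/λ - φ

First, calculate the photon energy:
E_photon = hc/λ = (6.626×10⁻³⁴ J·s)(3×10⁸ m/s) / (200.4×10⁻⁹ m)
E_photon = 6.1868 eV

Then, the maximum kinetic energy:
KE_max = E_photon - φ = 6.1868 eV - 4.38 eV = 1.8068 eV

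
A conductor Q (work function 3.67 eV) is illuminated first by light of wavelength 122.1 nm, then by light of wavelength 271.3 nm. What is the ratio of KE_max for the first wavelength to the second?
7.2048

Using Einstein's equation: KE_max = hc/λ - φ

For λ₁ = 122.1 nm:
E₁ = hc/λ₁ = 10.1543 eV
KE₁ = E₁ - φ = 10.1543 - 3.67 = 6.4843 eV

For λ₂ = 271.3 nm:
E₂ = hc/λ₂ = 4.5700 eV
KE₂ = E₂ - φ = 4.5700 - 3.67 = 0.9000 eV

Ratio: KE₁/KE₂ = 6.4843/0.9000 = 7.2048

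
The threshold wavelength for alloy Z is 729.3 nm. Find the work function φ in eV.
1.70 eV

At the threshold wavelength, photon energy equals work function:
φ = hc/λ₀

Calculating:
φ = (6.626×10⁻³⁴ J·s)(3×10⁸ m/s) / (729.3×10⁻⁹ m)
φ = 1.70 eV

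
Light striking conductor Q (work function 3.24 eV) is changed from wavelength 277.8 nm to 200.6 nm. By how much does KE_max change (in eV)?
1.7176 eV

Using Einstein's equation: KE_max = hc/λ - φ

For λ₁ = 277.8 nm:
KE₁ = hc/λ₁ - φ = 4.4631 - 3.24 = 1.2231 eV

For λ₂ = 200.6 nm:
KE₂ = hc/λ₂ - φ = 6.1807 - 3.24 = 2.9407 eV

Change in KE:
ΔKE = KE₂ - KE₁ = 2.9407 - 1.2231 = 1.7176 eV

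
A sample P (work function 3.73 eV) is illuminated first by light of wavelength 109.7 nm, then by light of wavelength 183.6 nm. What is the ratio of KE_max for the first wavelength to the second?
2.5049

Using Einstein's equation: KE_max = hc/λ - φ

For λ₁ = 109.7 nm:
E₁ = hc/λ₁ = 11.3021 eV
KE₁ = E₁ - φ = 11.3021 - 3.73 = 7.5721 eV

For λ₂ = 183.6 nm:
E₂ = hc/λ₂ = 6.7530 eV
KE₂ = E₂ - φ = 6.7530 - 3.73 = 3.0230 eV

Ratio: KE₁/KE₂ = 7.5721/3.0230 = 2.5049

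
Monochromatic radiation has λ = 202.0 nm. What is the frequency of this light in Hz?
1.4841e+15 Hz

Using the wave equation: c = fλ

Solving for frequency:
f = c/λ = (3×10⁸ m/s) / (202.0×10⁻⁹ m)
f = 1.4841e+15 Hz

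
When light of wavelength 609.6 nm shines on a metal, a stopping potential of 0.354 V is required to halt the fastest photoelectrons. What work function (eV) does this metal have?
1.68 eV

The stopping potential gives the maximum kinetic energy: KE_max = eV_s = 0.354 eV

From Einstein's photoelectric equation: KE_max = hc/λ - φ
Rearranging: φ = hc/λ - KE_max

Calculate photon energy:
E_photon = hc/λ = (6.626×10⁻³⁴ J·s)(3×10⁸ m/s) / (609.6×10⁻⁹ m) = 2.0339 eV

Therefore:
φ = 2.0339 - 0.354 = 1.68 eV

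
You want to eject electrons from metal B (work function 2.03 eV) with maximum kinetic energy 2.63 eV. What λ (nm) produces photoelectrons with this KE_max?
266.06 nm

From Einstein's equation: KE_max = hc/λ - φ

Rearranging for λ:
hc/λ = KE_max + φ
λ = hc/(KE_max + φ)

Required photon energy:
E_photon = KE_max + φ = 2.63 + 2.03 = 4.66 eV

Required wavelength:
λ = hc/E_photon = (6.626×10⁻³⁴)(3×10⁸) / (4.66 × 1.602×10⁻¹⁹)
λ = 266.06 nm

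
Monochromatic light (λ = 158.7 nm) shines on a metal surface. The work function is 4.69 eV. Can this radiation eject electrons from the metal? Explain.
Yes

For photoemission, the photon energy must exceed the work function.

Photon energy: E = hc/λ = 7.8125 eV
Work function: φ = 4.69 eV

Since E_photon (7.8125 eV) > φ (4.69 eV), photoemission WILL occur.
The threshold wavelength is λ₀ = hc/φ = 264.4 nm.
Since 158.7 nm < 264.4 nm, the light has sufficient energy.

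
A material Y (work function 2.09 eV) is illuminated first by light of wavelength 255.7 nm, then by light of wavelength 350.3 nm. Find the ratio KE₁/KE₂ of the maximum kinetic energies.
1.9035

Using Einstein's equation: KE_max = hc/λ - φ

For λ₁ = 255.7 nm:
E₁ = hc/λ₁ = 4.8488 eV
KE₁ = E₁ - φ = 4.8488 - 2.09 = 2.7588 eV

For λ₂ = 350.3 nm:
E₂ = hc/λ₂ = 3.5394 eV
KE₂ = E₂ - φ = 3.5394 - 2.09 = 1.4494 eV

Ratio: KE₁/KE₂ = 2.7588/1.4494 = 1.9035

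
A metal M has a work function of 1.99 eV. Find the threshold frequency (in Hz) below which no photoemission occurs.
4.8118e+14 Hz

The threshold frequency is when the photon energy equals the work function:
hf₀ = φ

Solving for f₀:
f₀ = φ/h = (1.99 eV × 1.602×10⁻¹⁹ J/eV) / (6.626×10⁻³⁴ J·s)
f₀ = 4.8118e+14 Hz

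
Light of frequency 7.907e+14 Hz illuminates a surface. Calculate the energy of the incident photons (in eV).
3.2701 eV

Using E = hf:

E = hf = (6.626×10⁻³⁴ J·s)(7.907e+14 Hz)
E = 3.2701 eV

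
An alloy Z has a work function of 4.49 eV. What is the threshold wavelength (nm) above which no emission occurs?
276.13 nm

The threshold wavelength is when the photon energy equals the work function:
hc/λ₀ = φ

Solving for λ₀:
λ₀ = hc/φ = (6.626×10⁻³⁴ J·s)(3×10⁸ m/s) / (4.49 eV × 1.602×10⁻¹⁹ J/eV)
λ₀ = 276.13 nm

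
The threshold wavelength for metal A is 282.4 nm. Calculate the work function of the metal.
4.39 eV

At the threshold wavelength, photon energy equals work function:
φ = hc/λ₀

Calculating:
φ = (6.626×10⁻³⁴ J·s)(3×10⁸ m/s) / (282.4×10⁻⁹ m)
φ = 4.39 eV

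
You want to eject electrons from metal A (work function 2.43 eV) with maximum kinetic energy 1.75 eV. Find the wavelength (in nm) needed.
296.61 nm

From Einstein's equation: KE_max = hc/λ - φ

Rearranging for λ:
hc/λ = KE_max + φ
λ = hc/(KE_max + φ)

Required photon energy:
E_photon = KE_max + φ = 1.75 + 2.43 = 4.18 eV

Required wavelength:
λ = hc/E_photon = (6.626×10⁻³⁴)(3×10⁸) / (4.18 × 1.602×10⁻¹⁹)
λ = 296.61 nm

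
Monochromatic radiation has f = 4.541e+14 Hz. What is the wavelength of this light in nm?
660.19 nm

Using the wave equation: c = fλ

Solving for wavelength:
λ = c/f = (3×10⁸ m/s) / (4.541e+14 Hz)
λ = 660.19 nm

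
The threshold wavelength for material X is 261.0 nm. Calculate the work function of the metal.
4.75 eV

At the threshold wavelength, photon energy equals work function:
φ = hc/λ₀

Calculating:
φ = (6.626×10⁻³⁴ J·s)(3×10⁸ m/s) / (261.0×10⁻⁹ m)
φ = 4.75 eV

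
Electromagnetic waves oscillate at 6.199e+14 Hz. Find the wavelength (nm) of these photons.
483.61 nm

Using the wave equation: c = fλ

Solving for wavelength:
λ = c/f = (3×10⁸ m/s) / (6.199e+14 Hz)
λ = 483.61 nm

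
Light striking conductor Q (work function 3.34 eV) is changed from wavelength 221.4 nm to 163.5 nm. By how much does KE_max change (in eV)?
1.9831 eV

Using Einstein's equation: KE_max = hc/λ - φ

For λ₁ = 221.4 nm:
KE₁ = hc/λ₁ - φ = 5.6000 - 3.34 = 2.2600 eV

For λ₂ = 163.5 nm:
KE₂ = hc/λ₂ - φ = 7.5831 - 3.34 = 4.2431 eV

Change in KE:
ΔKE = KE₂ - KE₁ = 4.2431 - 2.2600 = 1.9831 eV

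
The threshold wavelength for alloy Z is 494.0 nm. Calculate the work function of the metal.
2.51 eV

At the threshold wavelength, photon energy equals work function:
φ = hc/λ₀

Calculating:
φ = (6.626×10⁻³⁴ J·s)(3×10⁸ m/s) / (494.0×10⁻⁹ m)
φ = 2.51 eV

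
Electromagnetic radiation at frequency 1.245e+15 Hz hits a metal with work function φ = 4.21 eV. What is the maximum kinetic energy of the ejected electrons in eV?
0.9389 eV

Using Einstein's photoelectric equation: KE_max = hf - φ

First, calculate the photon energy:
E_photon = hf = (6.626×10⁻³⁴ J·s)(1.245e+15 Hz)
E_photon = 5.1489 eV

Then, the maximum kinetic energy:
KE_max = E_photon - φ = 5.1489 eV - 4.21 eV = 0.9389 eV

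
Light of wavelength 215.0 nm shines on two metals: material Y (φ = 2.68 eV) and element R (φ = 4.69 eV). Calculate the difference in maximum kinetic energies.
2.0100 eV

Using KE_max = hc/λ - φ for each metal:

Photon energy: E = hc/λ = 5.7667 eV

For material Y (φ₁ = 2.68 eV):
KE₁ = E - φ₁ = 5.7667 - 2.68 = 3.0867 eV

For element R (φ₂ = 4.69 eV):
KE₂ = E - φ₂ = 5.7667 - 4.69 = 1.0767 eV

Difference:
ΔKE = KE₁ - KE₂ = 3.0867 - 1.0767 = 2.0100 eV

Note: The difference equals the difference in work functions: 4.69 - 2.68 = 2.01 eV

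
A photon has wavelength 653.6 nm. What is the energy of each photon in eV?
1.8969 eV

Using E = hf = hc/λ:

E = hc/λ = (6.626×10⁻³⁴ J·s)(3×10⁸ m/s) / (653.6×10⁻⁹ m)
E = 1.8969 eV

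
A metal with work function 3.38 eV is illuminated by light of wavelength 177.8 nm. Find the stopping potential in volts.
3.5932 V

The stopping potential V_s satisfies: eV_s = KE_max

First, find KE_max using Einstein's equation:
E_photon = hc/λ = 6.9732 eV
KE_max = E_photon - φ = 6.9732 - 3.38 = 3.5932 eV

Since eV_s = KE_max:
V_s = KE_max/e = 3.5932 V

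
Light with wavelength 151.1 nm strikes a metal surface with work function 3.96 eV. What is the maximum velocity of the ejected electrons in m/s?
1.2220e+06 m/s

First, find the maximum kinetic energy:
E_photon = hc/λ = 8.2054 eV
KE_max = E_photon - φ = 8.2054 - 3.96 = 4.2454 eV

Convert to Joules: KE_max = 4.2454 × 1.602×10⁻¹⁹ J = 6.8019e-19 J

Then use KE = ½mv² to find velocity:
v = √(2·KE/m) = √(2 × 6.8019e-19 J / 9.109e-31 kg)
v = 1.2220e+06 m/s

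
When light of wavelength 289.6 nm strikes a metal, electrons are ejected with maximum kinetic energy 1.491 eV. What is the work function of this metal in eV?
2.79 eV

From Einstein's photoelectric equation: KE_max = hf - φ = hc/λ - φ

Rearranging for φ:
φ = hc/λ - KE_max

Calculate photon energy:
E_photon = hc/λ = 4.2812 eV

Therefore:
φ = 4.2812 - 1.491 = 2.79 eV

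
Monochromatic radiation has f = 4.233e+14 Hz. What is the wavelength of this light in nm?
708.23 nm

Using the wave equation: c = fλ

Solving for wavelength:
λ = c/f = (3×10⁸ m/s) / (4.233e+14 Hz)
λ = 708.23 nm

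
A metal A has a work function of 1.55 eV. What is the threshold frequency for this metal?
3.7479e+14 Hz

The threshold frequency is when the photon energy equals the work function:
hf₀ = φ

Solving for f₀:
f₀ = φ/h = (1.55 eV × 1.602×10⁻¹⁹ J/eV) / (6.626×10⁻³⁴ J·s)
f₀ = 3.7479e+14 Hz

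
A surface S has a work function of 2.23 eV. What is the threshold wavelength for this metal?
555.98 nm

The threshold wavelength is when the photon energy equals the work function:
hc/λ₀ = φ

Solving for λ₀:
λ₀ = hc/φ = (6.626×10⁻³⁴ J·s)(3×10⁸ m/s) / (2.23 eV × 1.602×10⁻¹⁹ J/eV)
λ₀ = 555.98 nm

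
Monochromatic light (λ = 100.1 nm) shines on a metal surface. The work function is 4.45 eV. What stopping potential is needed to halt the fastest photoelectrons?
7.9360 V

The stopping potential V_s satisfies: eV_s = KE_max

First, find KE_max using Einstein's equation:
E_photon = hc/λ = 12.3860 eV
KE_max = E_photon - φ = 12.3860 - 4.45 = 7.9360 eV

Since eV_s = KE_max:
V_s = KE_max/e = 7.9360 V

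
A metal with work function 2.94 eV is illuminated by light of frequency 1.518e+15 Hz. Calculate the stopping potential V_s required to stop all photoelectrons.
3.3379 V

The stopping potential V_s satisfies: eV_s = KE_max

First, find KE_max using Einstein's equation:
E_photon = hf = (6.626×10⁻³⁴ J·s)(1.518e+15 Hz) = 6.2779 eV
KE_max = E_photon - φ = 6.2779 - 2.94 = 3.3379 eV

Since eV_s = KE_max:
V_s = KE_max/e = 3.3379 V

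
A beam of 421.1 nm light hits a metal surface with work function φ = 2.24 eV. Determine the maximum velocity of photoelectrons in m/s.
4.9774e+05 m/s

First, find the maximum kinetic energy:
E_photon = hc/λ = 2.9443 eV
KE_max = E_photon - φ = 2.9443 - 2.24 = 0.7043 eV

Convert to Joules: KE_max = 0.7043 × 1.602×10⁻¹⁹ J = 1.1284e-19 J

Then use KE = ½mv² to find velocity:
v = √(2·KE/m) = √(2 × 1.1284e-19 J / 9.109e-31 kg)
v = 4.9774e+05 m/s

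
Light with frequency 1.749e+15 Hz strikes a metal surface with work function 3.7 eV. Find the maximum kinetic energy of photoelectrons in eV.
3.5333 eV

Using Einstein's photoelectric equation: KE_max = hf - φ

First, calculate the photon energy:
E_photon = hf = (6.626×10⁻³⁴ J·s)(1.749e+15 Hz)
E_photon = 7.2333 eV

Then, the maximum kinetic energy:
KE_max = E_photon - φ = 7.2333 eV - 3.7 eV = 3.5333 eV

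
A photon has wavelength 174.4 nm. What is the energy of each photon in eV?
7.1092 eV

Using E = hf = hc/λ:

E = hc/λ = (6.626×10⁻³⁴ J·s)(3×10⁸ m/s) / (174.4×10⁻⁹ m)
E = 7.1092 eV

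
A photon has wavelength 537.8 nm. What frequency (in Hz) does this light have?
5.5744e+14 Hz

Using the wave equation: c = fλ

Solving for frequency:
f = c/λ = (3×10⁸ m/s) / (537.8×10⁻⁹ m)
f = 5.5744e+14 Hz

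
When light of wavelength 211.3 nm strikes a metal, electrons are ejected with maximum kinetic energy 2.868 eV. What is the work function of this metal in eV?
3.00 eV

From Einstein's photoelectric equation: KE_max = hf - φ = hc/λ - φ

Rearranging for φ:
φ = hc/λ - KE_max

Calculate photon energy:
E_photon = hc/λ = 5.8677 eV

Therefore:
φ = 5.8677 - 2.868 = 3.00 eV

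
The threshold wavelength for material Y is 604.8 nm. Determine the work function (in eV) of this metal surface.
2.05 eV

At the threshold wavelength, photon energy equals work function:
φ = hc/λ₀

Calculating:
φ = (6.626×10⁻³⁴ J·s)(3×10⁸ m/s) / (604.8×10⁻⁹ m)
φ = 2.05 eV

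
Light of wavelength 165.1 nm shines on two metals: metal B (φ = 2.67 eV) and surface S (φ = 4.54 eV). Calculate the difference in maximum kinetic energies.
1.8700 eV

Using KE_max = hc/λ - φ for each metal:

Photon energy: E = hc/λ = 7.5096 eV

For metal B (φ₁ = 2.67 eV):
KE₁ = E - φ₁ = 7.5096 - 2.67 = 4.8396 eV

For surface S (φ₂ = 4.54 eV):
KE₂ = E - φ₂ = 7.5096 - 4.54 = 2.9696 eV

Difference:
ΔKE = KE₁ - KE₂ = 4.8396 - 2.9696 = 1.8700 eV

Note: The difference equals the difference in work functions: 4.54 - 2.67 = 1.87 eV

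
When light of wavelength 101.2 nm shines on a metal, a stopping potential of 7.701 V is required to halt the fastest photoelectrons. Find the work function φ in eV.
4.55 eV

The stopping potential gives the maximum kinetic energy: KE_max = eV_s = 7.701 eV

From Einstein's photoelectric equation: KE_max = hc/λ - φ
Rearranging: φ = hc/λ - KE_max

Calculate photon energy:
E_photon = hc/λ = (6.626×10⁻³⁴ J·s)(3×10⁸ m/s) / (101.2×10⁻⁹ m) = 12.2514 eV

Therefore:
φ = 12.2514 - 7.701 = 4.55 eV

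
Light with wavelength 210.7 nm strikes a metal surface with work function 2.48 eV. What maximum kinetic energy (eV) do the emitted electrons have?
3.4044 eV

Using Einstein's photoelectric equation: KE_max = hf - φ = hc/λ - φ

First, calculate the photon energy:
E_photon = hc/λ = (6.626×10⁻³⁴ J·s)(3×10⁸ m/s) / (210.7×10⁻⁹ m)
E_photon = 5.8844 eV

Then, the maximum kinetic energy:
KE_max = E_photon - φ = 5.8844 eV - 2.48 eV = 3.4044 eV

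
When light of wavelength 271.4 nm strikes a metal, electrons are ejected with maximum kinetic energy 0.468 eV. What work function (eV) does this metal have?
4.10 eV

From Einstein's photoelectric equation: KE_max = hf - φ = hc/λ - φ

Rearranging for φ:
φ = hc/λ - KE_max

Calculate photon energy:
E_photon = hc/λ = 4.5683 eV

Therefore:
φ = 4.5683 - 0.468 = 4.10 eV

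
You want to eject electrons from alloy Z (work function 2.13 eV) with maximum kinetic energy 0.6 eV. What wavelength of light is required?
454.15 nm

From Einstein's equation: KE_max = hc/λ - φ

Rearranging for λ:
hc/λ = KE_max + φ
λ = hc/(KE_max + φ)

Required photon energy:
E_photon = KE_max + φ = 0.6 + 2.13 = 2.73 eV

Required wavelength:
λ = hc/E_photon = (6.626×10⁻³⁴)(3×10⁸) / (2.73 × 1.602×10⁻¹⁹)
λ = 454.15 nm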